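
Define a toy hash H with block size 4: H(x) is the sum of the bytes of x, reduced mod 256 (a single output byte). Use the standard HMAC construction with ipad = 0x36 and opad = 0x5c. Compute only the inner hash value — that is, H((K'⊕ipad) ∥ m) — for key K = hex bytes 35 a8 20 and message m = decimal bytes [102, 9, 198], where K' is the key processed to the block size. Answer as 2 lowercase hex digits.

22

Key hex bytes 35 a8 20 is 3 bytes ≤ B = 4; zero-pad to 4 bytes: K' = 35 a8 20 00.
K' ⊕ ipad = 03 9e 16 36.
Inner input = 03 9e 16 36 ∥ 66 09 c6.
Inner hash: sum = 3+158+22+54+102+9+198 = 546; mod 256 = 34 → 22.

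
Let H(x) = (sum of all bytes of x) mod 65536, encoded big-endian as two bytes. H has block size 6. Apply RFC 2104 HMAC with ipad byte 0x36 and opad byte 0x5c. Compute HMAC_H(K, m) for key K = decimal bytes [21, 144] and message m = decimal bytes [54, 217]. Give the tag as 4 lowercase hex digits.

Key decimal bytes [21, 144] = 15 90 is 2 bytes ≤ B = 6; zero-pad to 6 bytes: K' = 15 90 00 00 00 00.
K' ⊕ ipad = 23 a6 36 36 36 36.  K' ⊕ opad = 49 cc 5c 5c 5c 5c.
Inner input = (K'⊕ipad) ∥ m = 23 a6 36 36 36 36 ∥ 36 d9.
Inner hash: sum = 35+166+54+54+54+54+54+217 = 688 → 02 b0.
Outer input = (K'⊕opad) ∥ inner = 49 cc 5c 5c 5c 5c ∥ 02 b0.
Outer hash (tag): sum = 73+204+92+92+92+92+2+176 = 823 → 03 37.

0337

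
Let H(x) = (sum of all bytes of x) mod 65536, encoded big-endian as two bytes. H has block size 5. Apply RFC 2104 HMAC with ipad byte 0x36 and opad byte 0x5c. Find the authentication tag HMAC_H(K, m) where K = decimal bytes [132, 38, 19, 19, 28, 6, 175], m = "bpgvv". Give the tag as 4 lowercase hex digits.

0306

Key decimal bytes [132, 38, 19, 19, 28, 6, 175] = 84 26 13 13 1c 06 af is 7 bytes > B = 5, so hash it first: H(key) = 01 a1, then zero-pad to 5 bytes: K' = 01 a1 00 00 00.
K' ⊕ ipad = 37 97 36 36 36.  K' ⊕ opad = 5d fd 5c 5c 5c.
Inner input = (K'⊕ipad) ∥ m = 37 97 36 36 36 ∥ 62 70 67 76 76.
Inner hash: sum = 55+151+54+54+54+98+112+103+118+118 = 917 → 03 95.
Outer input = (K'⊕opad) ∥ inner = 5d fd 5c 5c 5c ∥ 03 95.
Outer hash (tag): sum = 93+253+92+92+92+3+149 = 774 → 03 06.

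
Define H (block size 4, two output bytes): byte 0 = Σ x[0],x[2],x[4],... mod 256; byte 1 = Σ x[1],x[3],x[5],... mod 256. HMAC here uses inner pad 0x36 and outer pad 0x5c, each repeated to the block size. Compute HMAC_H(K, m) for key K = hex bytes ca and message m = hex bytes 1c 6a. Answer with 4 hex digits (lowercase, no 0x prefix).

408e

Key hex bytes ca is 1 byte ≤ B = 4; zero-pad to 4 bytes: K' = ca 00 00 00.
K' ⊕ ipad = fc 36 36 36.  K' ⊕ opad = 96 5c 5c 5c.
Inner input = (K'⊕ipad) ∥ m = fc 36 36 36 ∥ 1c 6a.
Inner hash: even-index sum = 334 mod 256 = 78; odd-index sum = 214 mod 256 = 214 → 4e d6.
Outer input = (K'⊕opad) ∥ inner = 96 5c 5c 5c ∥ 4e d6.
Outer hash (tag): even-index sum = 320 mod 256 = 64; odd-index sum = 398 mod 256 = 142 → 40 8e.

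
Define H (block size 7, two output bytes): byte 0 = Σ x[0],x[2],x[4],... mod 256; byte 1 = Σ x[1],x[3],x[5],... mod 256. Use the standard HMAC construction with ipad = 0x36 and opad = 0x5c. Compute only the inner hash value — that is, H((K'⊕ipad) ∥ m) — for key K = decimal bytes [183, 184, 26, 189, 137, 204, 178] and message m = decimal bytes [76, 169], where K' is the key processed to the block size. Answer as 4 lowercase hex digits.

995f

Key decimal bytes [183, 184, 26, 189, 137, 204, 178] = b7 b8 1a bd 89 cc b2 is exactly B = 7 bytes: K' = b7 b8 1a bd 89 cc b2.
K' ⊕ ipad = 81 8e 2c 8b bf fa 84.
Inner input = 81 8e 2c 8b bf fa 84 ∥ 4c a9.
Inner hash: even-index sum = 665 mod 256 = 153; odd-index sum = 607 mod 256 = 95 → 99 5f.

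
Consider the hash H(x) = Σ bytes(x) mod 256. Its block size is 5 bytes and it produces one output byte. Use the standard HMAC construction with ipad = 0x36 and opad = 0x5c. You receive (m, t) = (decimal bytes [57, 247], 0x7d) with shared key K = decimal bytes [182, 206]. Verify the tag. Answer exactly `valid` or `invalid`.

invalid

Key decimal bytes [182, 206] = b6 ce is 2 bytes ≤ B = 5; zero-pad to 5 bytes: K' = b6 ce 00 00 00.
K' ⊕ ipad = 80 f8 36 36 36; K' ⊕ opad = ea 92 5c 5c 5c.
Inner hash: sum = 128+248+54+54+54+57+247 = 842; mod 256 = 74 → 4a.
Outer hash (recomputed tag): sum = 234+146+92+92+92+74 = 730; mod 256 = 218 → da.
Recomputed tag = da; claimed = 7d → mismatch.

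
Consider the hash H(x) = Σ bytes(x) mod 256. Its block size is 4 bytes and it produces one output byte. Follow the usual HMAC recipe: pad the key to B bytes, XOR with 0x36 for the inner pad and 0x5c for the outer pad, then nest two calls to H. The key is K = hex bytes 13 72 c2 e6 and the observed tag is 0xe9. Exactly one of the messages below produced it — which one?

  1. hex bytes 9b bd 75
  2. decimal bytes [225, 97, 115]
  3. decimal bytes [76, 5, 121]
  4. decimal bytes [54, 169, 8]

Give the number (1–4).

4

Key hex bytes 13 72 c2 e6 is exactly B = 4 bytes: K' = 13 72 c2 e6.
K' ⊕ ipad = 25 44 f4 d0; K' ⊕ opad = 4f 2e 9e ba.
m1: inner = H(25 44 f4 d0 9b bd 75) = fa; tag = H(4f 2e 9e ba fa) = cf
m2: inner = H(25 44 f4 d0 e1 61 73) = e2; tag = H(4f 2e 9e ba e2) = b7
m3: inner = H(25 44 f4 d0 4c 05 79) = f7; tag = H(4f 2e 9e ba f7) = cc
m4: inner = H(25 44 f4 d0 36 a9 08) = 14; tag = H(4f 2e 9e ba 14) = e9 ← matches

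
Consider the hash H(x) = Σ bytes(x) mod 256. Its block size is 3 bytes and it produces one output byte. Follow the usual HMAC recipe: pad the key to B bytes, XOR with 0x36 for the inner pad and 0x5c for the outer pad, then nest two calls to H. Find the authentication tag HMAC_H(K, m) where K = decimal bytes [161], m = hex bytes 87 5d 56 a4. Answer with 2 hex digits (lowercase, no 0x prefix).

96

Key decimal bytes [161] = a1 is 1 byte ≤ B = 3; zero-pad to 3 bytes: K' = a1 00 00.
K' ⊕ ipad = 97 36 36.  K' ⊕ opad = fd 5c 5c.
Inner input = (K'⊕ipad) ∥ m = 97 36 36 ∥ 87 5d 56 a4.
Inner hash: sum = 151+54+54+135+93+86+164 = 737; mod 256 = 225 → e1.
Outer input = (K'⊕opad) ∥ inner = fd 5c 5c ∥ e1.
Outer hash (tag): sum = 253+92+92+225 = 662; mod 256 = 150 → 96.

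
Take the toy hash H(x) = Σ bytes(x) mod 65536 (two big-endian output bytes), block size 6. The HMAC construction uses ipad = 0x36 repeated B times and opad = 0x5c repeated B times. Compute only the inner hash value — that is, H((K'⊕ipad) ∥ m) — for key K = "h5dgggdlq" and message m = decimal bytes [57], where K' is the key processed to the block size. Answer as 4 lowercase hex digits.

0187

Key "h5dgggdlq" = 68 35 64 67 67 67 64 6c 71 is 9 bytes > B = 6, so hash it first: H(key) = 03 77, then zero-pad to 6 bytes: K' = 03 77 00 00 00 00.
K' ⊕ ipad = 35 41 36 36 36 36.
Inner input = 35 41 36 36 36 36 ∥ 39.
Inner hash: sum = 53+65+54+54+54+54+57 = 391 → 01 87.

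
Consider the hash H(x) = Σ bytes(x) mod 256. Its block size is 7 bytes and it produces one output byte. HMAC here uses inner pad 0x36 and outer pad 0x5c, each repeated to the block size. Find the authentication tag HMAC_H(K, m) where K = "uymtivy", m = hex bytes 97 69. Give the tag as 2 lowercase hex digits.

Key "uymtivy" = 75 79 6d 74 69 76 79 is exactly B = 7 bytes: K' = 75 79 6d 74 69 76 79.
K' ⊕ ipad = 43 4f 5b 42 5f 40 4f.  K' ⊕ opad = 29 25 31 28 35 2a 25.
Inner input = (K'⊕ipad) ∥ m = 43 4f 5b 42 5f 40 4f ∥ 97 69.
Inner hash: sum = 67+79+91+66+95+64+79+151+105 = 797; mod 256 = 29 → 1d.
Outer input = (K'⊕opad) ∥ inner = 29 25 31 28 35 2a 25 ∥ 1d.
Outer hash (tag): sum = 41+37+49+40+53+42+37+29 = 328; mod 256 = 72 → 48.

48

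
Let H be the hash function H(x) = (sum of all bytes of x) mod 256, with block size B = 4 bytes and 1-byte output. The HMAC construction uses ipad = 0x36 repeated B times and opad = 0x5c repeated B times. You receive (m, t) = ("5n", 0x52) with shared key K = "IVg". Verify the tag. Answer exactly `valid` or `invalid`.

Key "IVg" = 49 56 67 is 3 bytes ≤ B = 4; zero-pad to 4 bytes: K' = 49 56 67 00.
K' ⊕ ipad = 7f 60 51 36; K' ⊕ opad = 15 0a 3b 5c.
Inner hash: sum = 127+96+81+54+53+110 = 521; mod 256 = 9 → 09.
Outer hash (recomputed tag): sum = 21+10+59+92+9 = 191 → bf.
Recomputed tag = bf; claimed = 52 → mismatch.

invalid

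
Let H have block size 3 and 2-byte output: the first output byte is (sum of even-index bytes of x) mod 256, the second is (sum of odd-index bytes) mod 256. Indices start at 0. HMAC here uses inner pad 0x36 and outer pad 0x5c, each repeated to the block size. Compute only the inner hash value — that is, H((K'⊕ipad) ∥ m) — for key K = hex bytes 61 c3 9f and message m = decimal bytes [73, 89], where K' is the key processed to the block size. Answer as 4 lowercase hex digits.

Key hex bytes 61 c3 9f is exactly B = 3 bytes: K' = 61 c3 9f.
K' ⊕ ipad = 57 f5 a9.
Inner input = 57 f5 a9 ∥ 49 59.
Inner hash: even-index sum = 345 mod 256 = 89; odd-index sum = 318 mod 256 = 62 → 59 3e.

593e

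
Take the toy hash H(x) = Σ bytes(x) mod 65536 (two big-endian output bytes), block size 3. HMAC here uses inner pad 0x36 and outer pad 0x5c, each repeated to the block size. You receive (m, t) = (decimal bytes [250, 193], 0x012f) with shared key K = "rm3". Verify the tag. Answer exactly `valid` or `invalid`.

Key "rm3" = 72 6d 33 is exactly B = 3 bytes: K' = 72 6d 33.
K' ⊕ ipad = 44 5b 05; K' ⊕ opad = 2e 31 6f.
Inner hash: sum = 68+91+5+250+193 = 607 → 02 5f.
Outer hash (recomputed tag): sum = 46+49+111+2+95 = 303 → 01 2f.
Recomputed tag = 012f; claimed = 012f → match.

valid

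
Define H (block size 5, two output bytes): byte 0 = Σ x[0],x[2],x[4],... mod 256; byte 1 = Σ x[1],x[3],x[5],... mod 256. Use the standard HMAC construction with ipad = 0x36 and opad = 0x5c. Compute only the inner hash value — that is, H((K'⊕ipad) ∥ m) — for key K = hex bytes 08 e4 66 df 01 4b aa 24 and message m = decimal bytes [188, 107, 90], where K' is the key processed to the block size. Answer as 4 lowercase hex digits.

0650

Key hex bytes 08 e4 66 df 01 4b aa 24 is 8 bytes > B = 5, so hash it first: H(key) = 19 32, then zero-pad to 5 bytes: K' = 19 32 00 00 00.
K' ⊕ ipad = 2f 04 36 36 36.
Inner input = 2f 04 36 36 36 ∥ bc 6b 5a.
Inner hash: even-index sum = 262 mod 256 = 6; odd-index sum = 336 mod 256 = 80 → 06 50.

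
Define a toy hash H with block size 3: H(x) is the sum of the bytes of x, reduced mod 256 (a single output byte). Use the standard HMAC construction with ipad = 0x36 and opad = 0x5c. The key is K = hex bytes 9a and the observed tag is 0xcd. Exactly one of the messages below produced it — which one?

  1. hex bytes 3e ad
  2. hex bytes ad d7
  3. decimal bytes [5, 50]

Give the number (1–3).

3

Key hex bytes 9a is 1 byte ≤ B = 3; zero-pad to 3 bytes: K' = 9a 00 00.
K' ⊕ ipad = ac 36 36; K' ⊕ opad = c6 5c 5c.
m1: inner = H(ac 36 36 3e ad) = 03; tag = H(c6 5c 5c 03) = 81
m2: inner = H(ac 36 36 ad d7) = 9c; tag = H(c6 5c 5c 9c) = 1a
m3: inner = H(ac 36 36 05 32) = 4f; tag = H(c6 5c 5c 4f) = cd ← matches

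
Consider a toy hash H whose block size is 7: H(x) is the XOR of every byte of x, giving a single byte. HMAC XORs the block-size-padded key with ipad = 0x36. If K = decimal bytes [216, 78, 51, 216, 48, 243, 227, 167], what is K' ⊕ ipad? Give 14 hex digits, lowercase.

Key decimal bytes [216, 78, 51, 216, 48, 243, 227, 167] = d8 4e 33 d8 30 f3 e3 a7 is 8 bytes > B = 7, so hash it first: H(key) = fa, then zero-pad to 7 bytes: K' = fa 00 00 00 00 00 00.
XOR each byte with 0x36: fa⊕36=cc, 00⊕36=36, 00⊕36=36, 00⊕36=36, 00⊕36=36, 00⊕36=36, 00⊕36=36.

cc363636363636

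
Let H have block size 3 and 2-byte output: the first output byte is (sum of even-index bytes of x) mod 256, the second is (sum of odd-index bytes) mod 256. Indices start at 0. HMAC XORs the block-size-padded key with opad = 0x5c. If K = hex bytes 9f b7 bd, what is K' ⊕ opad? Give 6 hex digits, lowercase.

Key hex bytes 9f b7 bd is exactly B = 3 bytes: K' = 9f b7 bd.
XOR each byte with 0x5c: 9f⊕5c=c3, b7⊕5c=eb, bd⊕5c=e1.

c3ebe1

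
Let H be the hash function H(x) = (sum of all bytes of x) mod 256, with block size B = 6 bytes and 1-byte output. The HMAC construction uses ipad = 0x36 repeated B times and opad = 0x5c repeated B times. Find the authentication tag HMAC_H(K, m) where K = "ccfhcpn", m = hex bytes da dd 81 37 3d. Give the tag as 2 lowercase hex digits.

Key "ccfhcpn" = 63 63 66 68 63 70 6e is 7 bytes > B = 6, so hash it first: H(key) = d5, then zero-pad to 6 bytes: K' = d5 00 00 00 00 00.
K' ⊕ ipad = e3 36 36 36 36 36.  K' ⊕ opad = 89 5c 5c 5c 5c 5c.
Inner input = (K'⊕ipad) ∥ m = e3 36 36 36 36 36 ∥ da dd 81 37 3d.
Inner hash: sum = 227+54+54+54+54+54+218+221+129+55+61 = 1181; mod 256 = 157 → 9d.
Outer input = (K'⊕opad) ∥ inner = 89 5c 5c 5c 5c 5c ∥ 9d.
Outer hash (tag): sum = 137+92+92+92+92+92+157 = 754; mod 256 = 242 → f2.

f2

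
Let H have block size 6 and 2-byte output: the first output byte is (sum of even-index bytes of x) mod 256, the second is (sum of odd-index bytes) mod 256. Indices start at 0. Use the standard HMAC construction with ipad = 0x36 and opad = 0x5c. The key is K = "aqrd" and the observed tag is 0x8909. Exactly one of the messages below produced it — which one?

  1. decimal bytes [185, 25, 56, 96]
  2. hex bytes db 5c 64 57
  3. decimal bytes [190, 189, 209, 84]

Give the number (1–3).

1

Key "aqrd" = 61 71 72 64 is 4 bytes ≤ B = 6; zero-pad to 6 bytes: K' = 61 71 72 64 00 00.
K' ⊕ ipad = 57 47 44 52 36 36; K' ⊕ opad = 3d 2d 2e 38 5c 5c.
m1: inner = H(57 47 44 52 36 36 b9 19 38 60) = c2 48; tag = H(3d 2d 2e 38 5c 5c c2 48) = 8909 ← matches
m2: inner = H(57 47 44 52 36 36 db 5c 64 57) = 10 82; tag = H(3d 2d 2e 38 5c 5c 10 82) = d743
m3: inner = H(57 47 44 52 36 36 be bd d1 54) = 60 e0; tag = H(3d 2d 2e 38 5c 5c 60 e0) = 27a1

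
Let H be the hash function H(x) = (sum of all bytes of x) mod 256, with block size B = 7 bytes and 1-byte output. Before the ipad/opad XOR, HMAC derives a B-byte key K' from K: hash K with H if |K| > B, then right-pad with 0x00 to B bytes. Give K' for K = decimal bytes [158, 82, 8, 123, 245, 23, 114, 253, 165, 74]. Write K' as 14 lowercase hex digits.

|K| = 10 > B = 7, so first hash the key.
H(K): sum = 158+82+8+123+245+23+114+253+165+74 = 1245; mod 256 = 221 → dd.
Zero-pad H(K) = dd to 7 bytes: K' = dd 00 00 00 00 00 00.

dd000000000000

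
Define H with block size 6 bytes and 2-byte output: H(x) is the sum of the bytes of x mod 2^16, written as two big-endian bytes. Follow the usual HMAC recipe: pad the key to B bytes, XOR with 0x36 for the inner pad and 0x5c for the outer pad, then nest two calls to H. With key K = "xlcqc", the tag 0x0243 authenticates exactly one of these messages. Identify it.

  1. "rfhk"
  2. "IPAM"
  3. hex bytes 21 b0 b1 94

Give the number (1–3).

3

Key "xlcqc" = 78 6c 63 71 63 is 5 bytes ≤ B = 6; zero-pad to 6 bytes: K' = 78 6c 63 71 63 00.
K' ⊕ ipad = 4e 5a 55 47 55 36; K' ⊕ opad = 24 30 3f 2d 3f 5c.
m1: inner = H(4e 5a 55 47 55 36 72 66 68 6b) = 03 7a; tag = H(24 30 3f 2d 3f 5c 03 7a) = 01d8
m2: inner = H(4e 5a 55 47 55 36 49 50 41 4d) = 02 f6; tag = H(24 30 3f 2d 3f 5c 02 f6) = 0253
m3: inner = H(4e 5a 55 47 55 36 21 b0 b1 94) = 03 e5; tag = H(24 30 3f 2d 3f 5c 03 e5) = 0243 ← matches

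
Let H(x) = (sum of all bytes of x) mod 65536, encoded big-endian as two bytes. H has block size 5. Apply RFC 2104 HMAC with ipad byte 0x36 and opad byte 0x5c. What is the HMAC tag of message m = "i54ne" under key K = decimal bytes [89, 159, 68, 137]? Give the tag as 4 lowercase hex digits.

Key decimal bytes [89, 159, 68, 137] = 59 9f 44 89 is 4 bytes ≤ B = 5; zero-pad to 5 bytes: K' = 59 9f 44 89 00.
K' ⊕ ipad = 6f a9 72 bf 36.  K' ⊕ opad = 05 c3 18 d5 5c.
Inner input = (K'⊕ipad) ∥ m = 6f a9 72 bf 36 ∥ 69 35 34 6e 65.
Inner hash: sum = 111+169+114+191+54+105+53+52+110+101 = 1060 → 04 24.
Outer input = (K'⊕opad) ∥ inner = 05 c3 18 d5 5c ∥ 04 24.
Outer hash (tag): sum = 5+195+24+213+92+4+36 = 569 → 02 39.

0239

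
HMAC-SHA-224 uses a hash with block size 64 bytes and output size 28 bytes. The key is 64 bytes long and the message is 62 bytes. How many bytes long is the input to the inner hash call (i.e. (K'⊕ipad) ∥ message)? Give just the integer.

126

Key is 64 ≤ 64 bytes, zero-padded: |K'| = 64.
Inner input = (K'⊕ipad) ∥ m → 64 + 62 = 126 bytes.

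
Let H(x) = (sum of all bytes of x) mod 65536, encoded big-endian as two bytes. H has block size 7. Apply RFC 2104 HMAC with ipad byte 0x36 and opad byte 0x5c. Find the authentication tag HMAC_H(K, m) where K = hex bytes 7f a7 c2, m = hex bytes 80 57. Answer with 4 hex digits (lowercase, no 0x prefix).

03ac

Key hex bytes 7f a7 c2 is 3 bytes ≤ B = 7; zero-pad to 7 bytes: K' = 7f a7 c2 00 00 00 00.
K' ⊕ ipad = 49 91 f4 36 36 36 36.  K' ⊕ opad = 23 fb 9e 5c 5c 5c 5c.
Inner input = (K'⊕ipad) ∥ m = 49 91 f4 36 36 36 36 ∥ 80 57.
Inner hash: sum = 73+145+244+54+54+54+54+128+87 = 893 → 03 7d.
Outer input = (K'⊕opad) ∥ inner = 23 fb 9e 5c 5c 5c 5c ∥ 03 7d.
Outer hash (tag): sum = 35+251+158+92+92+92+92+3+125 = 940 → 03 ac.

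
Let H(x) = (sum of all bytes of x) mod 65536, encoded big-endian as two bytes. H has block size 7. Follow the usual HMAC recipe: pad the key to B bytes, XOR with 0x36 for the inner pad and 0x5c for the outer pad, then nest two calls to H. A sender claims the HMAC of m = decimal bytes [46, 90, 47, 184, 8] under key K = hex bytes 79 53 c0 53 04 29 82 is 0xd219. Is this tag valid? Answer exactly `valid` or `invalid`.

Key hex bytes 79 53 c0 53 04 29 82 is exactly B = 7 bytes: K' = 79 53 c0 53 04 29 82.
K' ⊕ ipad = 4f 65 f6 65 32 1f b4; K' ⊕ opad = 25 0f 9c 0f 58 75 de.
Inner hash: sum = 79+101+246+101+50+31+180+46+90+47+184+8 = 1163 → 04 8b.
Outer hash (recomputed tag): sum = 37+15+156+15+88+117+222+4+139 = 793 → 03 19.
Recomputed tag = 0319; claimed = d219 → mismatch.

invalid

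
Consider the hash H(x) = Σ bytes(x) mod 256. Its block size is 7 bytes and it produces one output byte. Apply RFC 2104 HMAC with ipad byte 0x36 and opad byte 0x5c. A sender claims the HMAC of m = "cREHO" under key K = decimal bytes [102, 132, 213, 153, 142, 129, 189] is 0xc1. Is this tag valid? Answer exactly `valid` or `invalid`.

invalid

Key decimal bytes [102, 132, 213, 153, 142, 129, 189] = 66 84 d5 99 8e 81 bd is exactly B = 7 bytes: K' = 66 84 d5 99 8e 81 bd.
K' ⊕ ipad = 50 b2 e3 af b8 b7 8b; K' ⊕ opad = 3a d8 89 c5 d2 dd e1.
Inner hash: sum = 80+178+227+175+184+183+139+99+82+69+72+79 = 1567; mod 256 = 31 → 1f.
Outer hash (recomputed tag): sum = 58+216+137+197+210+221+225+31 = 1295; mod 256 = 15 → 0f.
Recomputed tag = 0f; claimed = c1 → mismatch.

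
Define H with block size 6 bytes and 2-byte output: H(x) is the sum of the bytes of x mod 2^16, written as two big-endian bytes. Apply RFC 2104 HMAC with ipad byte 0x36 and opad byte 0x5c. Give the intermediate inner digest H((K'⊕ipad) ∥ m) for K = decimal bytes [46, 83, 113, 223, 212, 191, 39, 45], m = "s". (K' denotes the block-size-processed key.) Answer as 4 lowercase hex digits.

020e

Key decimal bytes [46, 83, 113, 223, 212, 191, 39, 45] = 2e 53 71 df d4 bf 27 2d is 8 bytes > B = 6, so hash it first: H(key) = 03 b8, then zero-pad to 6 bytes: K' = 03 b8 00 00 00 00.
K' ⊕ ipad = 35 8e 36 36 36 36.
Inner input = 35 8e 36 36 36 36 ∥ 73.
Inner hash: sum = 53+142+54+54+54+54+115 = 526 → 02 0e.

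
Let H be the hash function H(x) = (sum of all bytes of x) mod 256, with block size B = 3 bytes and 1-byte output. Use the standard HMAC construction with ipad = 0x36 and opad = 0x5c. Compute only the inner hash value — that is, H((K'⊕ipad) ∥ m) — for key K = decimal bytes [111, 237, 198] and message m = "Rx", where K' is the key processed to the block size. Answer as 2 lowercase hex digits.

Key decimal bytes [111, 237, 198] = 6f ed c6 is exactly B = 3 bytes: K' = 6f ed c6.
K' ⊕ ipad = 59 db f0.
Inner input = 59 db f0 ∥ 52 78.
Inner hash: sum = 89+219+240+82+120 = 750; mod 256 = 238 → ee.

ee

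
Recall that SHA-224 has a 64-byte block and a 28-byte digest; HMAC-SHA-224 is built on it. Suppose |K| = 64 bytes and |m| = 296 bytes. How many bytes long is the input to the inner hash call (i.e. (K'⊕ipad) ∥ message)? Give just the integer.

360

Key is 64 ≤ 64 bytes, zero-padded: |K'| = 64.
Inner input = (K'⊕ipad) ∥ m → 64 + 296 = 360 bytes.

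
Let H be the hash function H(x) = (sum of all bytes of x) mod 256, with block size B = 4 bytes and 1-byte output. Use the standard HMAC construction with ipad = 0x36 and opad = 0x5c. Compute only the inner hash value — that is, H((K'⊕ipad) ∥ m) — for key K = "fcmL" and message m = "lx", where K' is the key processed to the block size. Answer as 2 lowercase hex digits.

5e

Key "fcmL" = 66 63 6d 4c is exactly B = 4 bytes: K' = 66 63 6d 4c.
K' ⊕ ipad = 50 55 5b 7a.
Inner input = 50 55 5b 7a ∥ 6c 78.
Inner hash: sum = 80+85+91+122+108+120 = 606; mod 256 = 94 → 5e.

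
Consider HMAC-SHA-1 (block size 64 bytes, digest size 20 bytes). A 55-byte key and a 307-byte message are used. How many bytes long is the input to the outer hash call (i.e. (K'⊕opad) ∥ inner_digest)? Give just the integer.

84

Key is 55 ≤ 64 bytes, zero-padded: |K'| = 64.
Outer input = (K'⊕opad) ∥ H(inner) → 64 + 20 = 84 bytes.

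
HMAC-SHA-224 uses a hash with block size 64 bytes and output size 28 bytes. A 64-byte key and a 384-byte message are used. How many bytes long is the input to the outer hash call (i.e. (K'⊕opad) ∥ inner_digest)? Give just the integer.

Key is 64 ≤ 64 bytes, zero-padded: |K'| = 64.
Outer input = (K'⊕opad) ∥ H(inner) → 64 + 28 = 92 bytes.

92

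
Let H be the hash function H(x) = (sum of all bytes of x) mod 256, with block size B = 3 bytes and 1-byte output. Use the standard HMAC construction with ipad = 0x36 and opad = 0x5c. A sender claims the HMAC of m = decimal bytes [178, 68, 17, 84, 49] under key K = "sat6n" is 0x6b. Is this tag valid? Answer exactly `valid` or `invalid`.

invalid

Key "sat6n" = 73 61 74 36 6e is 5 bytes > B = 3, so hash it first: H(key) = ec, then zero-pad to 3 bytes: K' = ec 00 00.
K' ⊕ ipad = da 36 36; K' ⊕ opad = b0 5c 5c.
Inner hash: sum = 218+54+54+178+68+17+84+49 = 722; mod 256 = 210 → d2.
Outer hash (recomputed tag): sum = 176+92+92+210 = 570; mod 256 = 58 → 3a.
Recomputed tag = 3a; claimed = 6b → mismatch.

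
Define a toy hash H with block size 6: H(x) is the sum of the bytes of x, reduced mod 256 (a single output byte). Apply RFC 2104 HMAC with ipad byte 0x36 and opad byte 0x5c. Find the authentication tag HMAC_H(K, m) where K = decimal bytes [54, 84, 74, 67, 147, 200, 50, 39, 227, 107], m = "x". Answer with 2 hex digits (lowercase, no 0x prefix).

c6

Key decimal bytes [54, 84, 74, 67, 147, 200, 50, 39, 227, 107] = 36 54 4a 43 93 c8 32 27 e3 6b is 10 bytes > B = 6, so hash it first: H(key) = 19, then zero-pad to 6 bytes: K' = 19 00 00 00 00 00.
K' ⊕ ipad = 2f 36 36 36 36 36.  K' ⊕ opad = 45 5c 5c 5c 5c 5c.
Inner input = (K'⊕ipad) ∥ m = 2f 36 36 36 36 36 ∥ 78.
Inner hash: sum = 47+54+54+54+54+54+120 = 437; mod 256 = 181 → b5.
Outer input = (K'⊕opad) ∥ inner = 45 5c 5c 5c 5c 5c ∥ b5.
Outer hash (tag): sum = 69+92+92+92+92+92+181 = 710; mod 256 = 198 → c6.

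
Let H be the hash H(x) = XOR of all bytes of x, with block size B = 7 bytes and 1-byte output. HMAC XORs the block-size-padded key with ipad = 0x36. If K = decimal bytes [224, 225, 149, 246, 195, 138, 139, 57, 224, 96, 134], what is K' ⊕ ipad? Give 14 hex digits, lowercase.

Key decimal bytes [224, 225, 149, 246, 195, 138, 139, 57, 224, 96, 134] = e0 e1 95 f6 c3 8a 8b 39 e0 60 86 is 11 bytes > B = 7, so hash it first: H(key) = 9f, then zero-pad to 7 bytes: K' = 9f 00 00 00 00 00 00.
XOR each byte with 0x36: 9f⊕36=a9, 00⊕36=36, 00⊕36=36, 00⊕36=36, 00⊕36=36, 00⊕36=36, 00⊕36=36.

a9363636363636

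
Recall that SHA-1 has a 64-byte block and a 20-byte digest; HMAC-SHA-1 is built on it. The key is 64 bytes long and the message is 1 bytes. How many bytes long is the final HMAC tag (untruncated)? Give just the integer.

The tag is one SHA-1 digest: 20 bytes.

20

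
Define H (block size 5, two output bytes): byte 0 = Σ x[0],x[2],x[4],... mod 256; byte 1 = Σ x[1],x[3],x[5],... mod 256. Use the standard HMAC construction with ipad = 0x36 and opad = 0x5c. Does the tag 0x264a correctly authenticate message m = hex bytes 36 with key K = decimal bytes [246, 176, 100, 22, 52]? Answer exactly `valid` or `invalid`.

valid

Key decimal bytes [246, 176, 100, 22, 52] = f6 b0 64 16 34 is exactly B = 5 bytes: K' = f6 b0 64 16 34.
K' ⊕ ipad = c0 86 52 20 02; K' ⊕ opad = aa ec 38 4a 68.
Inner hash: even-index sum = 276 mod 256 = 20; odd-index sum = 220 mod 256 = 220 → 14 dc.
Outer hash (recomputed tag): even-index sum = 550 mod 256 = 38; odd-index sum = 330 mod 256 = 74 → 26 4a.
Recomputed tag = 264a; claimed = 264a → match.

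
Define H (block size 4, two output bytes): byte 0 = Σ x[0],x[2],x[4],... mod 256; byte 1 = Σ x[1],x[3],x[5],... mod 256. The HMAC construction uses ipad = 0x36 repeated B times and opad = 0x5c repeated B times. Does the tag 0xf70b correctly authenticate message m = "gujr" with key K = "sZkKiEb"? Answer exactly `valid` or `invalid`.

Key "sZkKiEb" = 73 5a 6b 4b 69 45 62 is 7 bytes > B = 4, so hash it first: H(key) = a9 ea, then zero-pad to 4 bytes: K' = a9 ea 00 00.
K' ⊕ ipad = 9f dc 36 36; K' ⊕ opad = f5 b6 5c 5c.
Inner hash: even-index sum = 422 mod 256 = 166; odd-index sum = 505 mod 256 = 249 → a6 f9.
Outer hash (recomputed tag): even-index sum = 503 mod 256 = 247; odd-index sum = 523 mod 256 = 11 → f7 0b.
Recomputed tag = f70b; claimed = f70b → match.

valid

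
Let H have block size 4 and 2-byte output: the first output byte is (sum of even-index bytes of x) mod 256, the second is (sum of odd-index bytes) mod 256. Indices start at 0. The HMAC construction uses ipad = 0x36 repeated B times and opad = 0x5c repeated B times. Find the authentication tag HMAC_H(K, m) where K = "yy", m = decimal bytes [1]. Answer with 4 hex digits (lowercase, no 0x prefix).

0706

Key "yy" = 79 79 is 2 bytes ≤ B = 4; zero-pad to 4 bytes: K' = 79 79 00 00.
K' ⊕ ipad = 4f 4f 36 36.  K' ⊕ opad = 25 25 5c 5c.
Inner input = (K'⊕ipad) ∥ m = 4f 4f 36 36 ∥ 01.
Inner hash: even-index sum = 134 mod 256 = 134; odd-index sum = 133 mod 256 = 133 → 86 85.
Outer input = (K'⊕opad) ∥ inner = 25 25 5c 5c ∥ 86 85.
Outer hash (tag): even-index sum = 263 mod 256 = 7; odd-index sum = 262 mod 256 = 6 → 07 06.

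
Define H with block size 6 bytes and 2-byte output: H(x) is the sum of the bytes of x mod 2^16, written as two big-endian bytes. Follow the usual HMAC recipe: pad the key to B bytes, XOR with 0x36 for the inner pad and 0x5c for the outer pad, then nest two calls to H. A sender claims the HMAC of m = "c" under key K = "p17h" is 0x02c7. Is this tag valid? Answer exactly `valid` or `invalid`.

invalid

Key "p17h" = 70 31 37 68 is 4 bytes ≤ B = 6; zero-pad to 6 bytes: K' = 70 31 37 68 00 00.
K' ⊕ ipad = 46 07 01 5e 36 36; K' ⊕ opad = 2c 6d 6b 34 5c 5c.
Inner hash: sum = 70+7+1+94+54+54+99 = 379 → 01 7b.
Outer hash (recomputed tag): sum = 44+109+107+52+92+92+1+123 = 620 → 02 6c.
Recomputed tag = 026c; claimed = 02c7 → mismatch.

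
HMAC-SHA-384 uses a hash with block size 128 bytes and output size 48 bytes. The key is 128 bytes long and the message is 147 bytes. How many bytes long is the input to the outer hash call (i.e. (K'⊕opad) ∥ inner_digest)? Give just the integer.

176

Key is 128 ≤ 128 bytes, zero-padded: |K'| = 128.
Outer input = (K'⊕opad) ∥ H(inner) → 128 + 48 = 176 bytes.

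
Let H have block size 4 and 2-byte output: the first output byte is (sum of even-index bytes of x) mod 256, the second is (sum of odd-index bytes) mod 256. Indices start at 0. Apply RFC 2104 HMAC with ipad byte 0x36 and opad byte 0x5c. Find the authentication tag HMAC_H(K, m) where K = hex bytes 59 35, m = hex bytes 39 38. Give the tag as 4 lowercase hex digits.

Key hex bytes 59 35 is 2 bytes ≤ B = 4; zero-pad to 4 bytes: K' = 59 35 00 00.
K' ⊕ ipad = 6f 03 36 36.  K' ⊕ opad = 05 69 5c 5c.
Inner input = (K'⊕ipad) ∥ m = 6f 03 36 36 ∥ 39 38.
Inner hash: even-index sum = 222 mod 256 = 222; odd-index sum = 113 mod 256 = 113 → de 71.
Outer input = (K'⊕opad) ∥ inner = 05 69 5c 5c ∥ de 71.
Outer hash (tag): even-index sum = 319 mod 256 = 63; odd-index sum = 310 mod 256 = 54 → 3f 36.

3f36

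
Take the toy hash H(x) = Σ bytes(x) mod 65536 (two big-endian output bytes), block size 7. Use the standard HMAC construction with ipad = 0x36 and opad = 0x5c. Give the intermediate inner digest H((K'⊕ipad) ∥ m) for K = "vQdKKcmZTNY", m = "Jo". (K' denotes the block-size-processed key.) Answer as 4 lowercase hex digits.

Key "vQdKKcmZTNY" = 76 51 64 4b 4b 63 6d 5a 54 4e 59 is 11 bytes > B = 7, so hash it first: H(key) = 03 e6, then zero-pad to 7 bytes: K' = 03 e6 00 00 00 00 00.
K' ⊕ ipad = 35 d0 36 36 36 36 36.
Inner input = 35 d0 36 36 36 36 36 ∥ 4a 6f.
Inner hash: sum = 53+208+54+54+54+54+54+74+111 = 716 → 02 cc.

02cc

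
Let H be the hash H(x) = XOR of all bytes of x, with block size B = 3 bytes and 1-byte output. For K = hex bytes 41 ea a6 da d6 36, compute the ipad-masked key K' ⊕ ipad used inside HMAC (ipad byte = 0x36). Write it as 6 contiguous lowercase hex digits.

Key hex bytes 41 ea a6 da d6 36 is 6 bytes > B = 3, so hash it first: H(key) = 37, then zero-pad to 3 bytes: K' = 37 00 00.
XOR each byte with 0x36: 37⊕36=01, 00⊕36=36, 00⊕36=36.

013636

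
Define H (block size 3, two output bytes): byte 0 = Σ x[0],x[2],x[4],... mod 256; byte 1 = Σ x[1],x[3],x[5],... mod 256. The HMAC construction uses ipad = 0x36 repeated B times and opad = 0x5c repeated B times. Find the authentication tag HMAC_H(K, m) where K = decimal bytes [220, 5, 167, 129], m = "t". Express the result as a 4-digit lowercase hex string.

5fc5

Key decimal bytes [220, 5, 167, 129] = dc 05 a7 81 is 4 bytes > B = 3, so hash it first: H(key) = 83 86, then zero-pad to 3 bytes: K' = 83 86 00.
K' ⊕ ipad = b5 b0 36.  K' ⊕ opad = df da 5c.
Inner input = (K'⊕ipad) ∥ m = b5 b0 36 ∥ 74.
Inner hash: even-index sum = 235 mod 256 = 235; odd-index sum = 292 mod 256 = 36 → eb 24.
Outer input = (K'⊕opad) ∥ inner = df da 5c ∥ eb 24.
Outer hash (tag): even-index sum = 351 mod 256 = 95; odd-index sum = 453 mod 256 = 197 → 5f c5.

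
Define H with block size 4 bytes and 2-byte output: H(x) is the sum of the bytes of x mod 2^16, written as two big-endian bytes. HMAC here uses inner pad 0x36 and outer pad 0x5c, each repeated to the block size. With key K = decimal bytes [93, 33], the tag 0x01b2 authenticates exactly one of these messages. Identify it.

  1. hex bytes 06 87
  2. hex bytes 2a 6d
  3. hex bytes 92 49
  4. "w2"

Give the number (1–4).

Key decimal bytes [93, 33] = 5d 21 is 2 bytes ≤ B = 4; zero-pad to 4 bytes: K' = 5d 21 00 00.
K' ⊕ ipad = 6b 17 36 36; K' ⊕ opad = 01 7d 5c 5c.
m1: inner = H(6b 17 36 36 06 87) = 01 7b; tag = H(01 7d 5c 5c 01 7b) = 01b2 ← matches
m2: inner = H(6b 17 36 36 2a 6d) = 01 85; tag = H(01 7d 5c 5c 01 85) = 01bc
m3: inner = H(6b 17 36 36 92 49) = 01 c9; tag = H(01 7d 5c 5c 01 c9) = 0200
m4: inner = H(6b 17 36 36 77 32) = 01 97; tag = H(01 7d 5c 5c 01 97) = 01ce

1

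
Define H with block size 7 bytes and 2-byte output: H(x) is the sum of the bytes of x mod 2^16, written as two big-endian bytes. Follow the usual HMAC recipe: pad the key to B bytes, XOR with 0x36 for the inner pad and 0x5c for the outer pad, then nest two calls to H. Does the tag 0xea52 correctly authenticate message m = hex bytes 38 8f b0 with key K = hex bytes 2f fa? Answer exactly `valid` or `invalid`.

invalid

Key hex bytes 2f fa is 2 bytes ≤ B = 7; zero-pad to 7 bytes: K' = 2f fa 00 00 00 00 00.
K' ⊕ ipad = 19 cc 36 36 36 36 36; K' ⊕ opad = 73 a6 5c 5c 5c 5c 5c.
Inner hash: sum = 25+204+54+54+54+54+54+56+143+176 = 874 → 03 6a.
Outer hash (recomputed tag): sum = 115+166+92+92+92+92+92+3+106 = 850 → 03 52.
Recomputed tag = 0352; claimed = ea52 → mismatch.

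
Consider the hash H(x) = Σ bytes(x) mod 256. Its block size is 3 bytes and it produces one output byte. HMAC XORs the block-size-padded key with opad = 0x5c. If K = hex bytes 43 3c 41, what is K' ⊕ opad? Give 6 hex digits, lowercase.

1f601d

Key hex bytes 43 3c 41 is exactly B = 3 bytes: K' = 43 3c 41.
XOR each byte with 0x5c: 43⊕5c=1f, 3c⊕5c=60, 41⊕5c=1d.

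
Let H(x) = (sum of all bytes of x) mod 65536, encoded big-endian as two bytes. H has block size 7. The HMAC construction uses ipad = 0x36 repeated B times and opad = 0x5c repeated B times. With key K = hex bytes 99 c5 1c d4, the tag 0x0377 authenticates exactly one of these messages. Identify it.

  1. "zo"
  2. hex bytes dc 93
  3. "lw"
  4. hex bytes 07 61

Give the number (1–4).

Key hex bytes 99 c5 1c d4 is 4 bytes ≤ B = 7; zero-pad to 7 bytes: K' = 99 c5 1c d4 00 00 00.
K' ⊕ ipad = af f3 2a e2 36 36 36; K' ⊕ opad = c5 99 40 88 5c 5c 5c.
m1: inner = H(af f3 2a e2 36 36 36 7a 6f) = 04 39; tag = H(c5 99 40 88 5c 5c 5c 04 39) = 0377 ← matches
m2: inner = H(af f3 2a e2 36 36 36 dc 93) = 04 bf; tag = H(c5 99 40 88 5c 5c 5c 04 bf) = 03fd
m3: inner = H(af f3 2a e2 36 36 36 6c 77) = 04 33; tag = H(c5 99 40 88 5c 5c 5c 04 33) = 0371
m4: inner = H(af f3 2a e2 36 36 36 07 61) = 03 b8; tag = H(c5 99 40 88 5c 5c 5c 03 b8) = 03f5

1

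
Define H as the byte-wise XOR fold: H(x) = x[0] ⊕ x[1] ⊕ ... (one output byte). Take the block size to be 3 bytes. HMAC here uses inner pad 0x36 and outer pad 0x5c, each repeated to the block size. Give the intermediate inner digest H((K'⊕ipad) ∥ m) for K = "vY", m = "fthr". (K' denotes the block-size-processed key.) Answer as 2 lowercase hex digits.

Key "vY" = 76 59 is 2 bytes ≤ B = 3; zero-pad to 3 bytes: K' = 76 59 00.
K' ⊕ ipad = 40 6f 36.
Inner input = 40 6f 36 ∥ 66 74 68 72.
Inner hash: XOR 40⊕6f⊕36⊕66⊕74⊕68⊕72 = 11.

11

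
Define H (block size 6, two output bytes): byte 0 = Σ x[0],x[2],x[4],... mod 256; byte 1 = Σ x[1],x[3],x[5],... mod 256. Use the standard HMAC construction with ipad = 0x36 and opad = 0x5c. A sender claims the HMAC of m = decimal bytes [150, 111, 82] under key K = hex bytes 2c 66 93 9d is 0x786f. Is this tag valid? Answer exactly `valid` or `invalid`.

Key hex bytes 2c 66 93 9d is 4 bytes ≤ B = 6; zero-pad to 6 bytes: K' = 2c 66 93 9d 00 00.
K' ⊕ ipad = 1a 50 a5 ab 36 36; K' ⊕ opad = 70 3a cf c1 5c 5c.
Inner hash: even-index sum = 477 mod 256 = 221; odd-index sum = 416 mod 256 = 160 → dd a0.
Outer hash (recomputed tag): even-index sum = 632 mod 256 = 120; odd-index sum = 503 mod 256 = 247 → 78 f7.
Recomputed tag = 78f7; claimed = 786f → mismatch.

invalid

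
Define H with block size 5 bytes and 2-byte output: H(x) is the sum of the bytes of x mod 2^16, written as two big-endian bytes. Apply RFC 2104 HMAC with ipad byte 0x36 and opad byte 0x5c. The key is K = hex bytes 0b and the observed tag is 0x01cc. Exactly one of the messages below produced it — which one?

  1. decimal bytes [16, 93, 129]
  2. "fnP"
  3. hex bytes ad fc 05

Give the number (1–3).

Key hex bytes 0b is 1 byte ≤ B = 5; zero-pad to 5 bytes: K' = 0b 00 00 00 00.
K' ⊕ ipad = 3d 36 36 36 36; K' ⊕ opad = 57 5c 5c 5c 5c.
m1: inner = H(3d 36 36 36 36 10 5d 81) = 02 03; tag = H(57 5c 5c 5c 5c 02 03) = 01cc ← matches
m2: inner = H(3d 36 36 36 36 66 6e 50) = 02 39; tag = H(57 5c 5c 5c 5c 02 39) = 0202
m3: inner = H(3d 36 36 36 36 ad fc 05) = 02 c3; tag = H(57 5c 5c 5c 5c 02 c3) = 028c

1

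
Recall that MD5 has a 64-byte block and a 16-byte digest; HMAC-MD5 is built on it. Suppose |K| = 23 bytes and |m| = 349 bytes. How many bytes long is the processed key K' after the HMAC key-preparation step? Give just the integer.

64

Key is 23 ≤ 64 bytes, zero-padded: |K'| = 64.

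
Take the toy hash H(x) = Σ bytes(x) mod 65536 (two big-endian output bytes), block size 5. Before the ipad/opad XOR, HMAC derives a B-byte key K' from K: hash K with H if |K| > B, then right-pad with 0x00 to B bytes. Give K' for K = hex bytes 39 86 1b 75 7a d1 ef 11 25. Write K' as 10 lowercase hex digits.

03bf000000

|K| = 9 > B = 5, so first hash the key.
H(K): sum = 57+134+27+117+122+209+239+17+37 = 959 → 03 bf.
Zero-pad H(K) = 03 bf to 5 bytes: K' = 03 bf 00 00 00.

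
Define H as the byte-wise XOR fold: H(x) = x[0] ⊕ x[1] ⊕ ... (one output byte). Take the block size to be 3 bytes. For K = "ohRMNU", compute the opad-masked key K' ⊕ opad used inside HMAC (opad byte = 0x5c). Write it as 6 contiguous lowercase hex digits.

Key "ohRMNU" = 6f 68 52 4d 4e 55 is 6 bytes > B = 3, so hash it first: H(key) = 03, then zero-pad to 3 bytes: K' = 03 00 00.
XOR each byte with 0x5c: 03⊕5c=5f, 00⊕5c=5c, 00⊕5c=5c.

5f5c5c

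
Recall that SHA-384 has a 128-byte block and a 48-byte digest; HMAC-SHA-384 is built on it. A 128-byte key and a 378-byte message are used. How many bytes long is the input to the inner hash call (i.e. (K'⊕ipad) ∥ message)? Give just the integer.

506

Key is 128 ≤ 128 bytes, zero-padded: |K'| = 128.
Inner input = (K'⊕ipad) ∥ m → 128 + 378 = 506 bytes.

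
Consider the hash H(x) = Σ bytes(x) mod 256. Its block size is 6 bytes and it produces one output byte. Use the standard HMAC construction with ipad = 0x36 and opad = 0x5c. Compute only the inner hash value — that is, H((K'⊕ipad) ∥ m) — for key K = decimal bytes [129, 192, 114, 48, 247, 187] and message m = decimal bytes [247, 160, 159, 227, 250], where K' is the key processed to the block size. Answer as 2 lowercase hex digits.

Key decimal bytes [129, 192, 114, 48, 247, 187] = 81 c0 72 30 f7 bb is exactly B = 6 bytes: K' = 81 c0 72 30 f7 bb.
K' ⊕ ipad = b7 f6 44 06 c1 8d.
Inner input = b7 f6 44 06 c1 8d ∥ f7 a0 9f e3 fa.
Inner hash: sum = 183+246+68+6+193+141+247+160+159+227+250 = 1880; mod 256 = 88 → 58.

58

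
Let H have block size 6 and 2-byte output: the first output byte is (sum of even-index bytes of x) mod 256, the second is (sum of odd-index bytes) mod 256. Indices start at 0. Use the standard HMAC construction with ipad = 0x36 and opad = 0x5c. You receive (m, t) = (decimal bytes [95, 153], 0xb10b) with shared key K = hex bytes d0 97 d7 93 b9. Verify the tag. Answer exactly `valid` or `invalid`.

Key hex bytes d0 97 d7 93 b9 is 5 bytes ≤ B = 6; zero-pad to 6 bytes: K' = d0 97 d7 93 b9 00.
K' ⊕ ipad = e6 a1 e1 a5 8f 36; K' ⊕ opad = 8c cb 8b cf e5 5c.
Inner hash: even-index sum = 693 mod 256 = 181; odd-index sum = 533 mod 256 = 21 → b5 15.
Outer hash (recomputed tag): even-index sum = 689 mod 256 = 177; odd-index sum = 523 mod 256 = 11 → b1 0b.
Recomputed tag = b10b; claimed = b10b → match.

valid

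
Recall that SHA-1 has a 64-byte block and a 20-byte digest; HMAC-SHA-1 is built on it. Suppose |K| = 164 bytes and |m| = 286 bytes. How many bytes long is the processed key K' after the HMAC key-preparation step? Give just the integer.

Key is 164 > 64 bytes, so it is hashed to 20 bytes then zero-padded to 64: |K'| = 64.

64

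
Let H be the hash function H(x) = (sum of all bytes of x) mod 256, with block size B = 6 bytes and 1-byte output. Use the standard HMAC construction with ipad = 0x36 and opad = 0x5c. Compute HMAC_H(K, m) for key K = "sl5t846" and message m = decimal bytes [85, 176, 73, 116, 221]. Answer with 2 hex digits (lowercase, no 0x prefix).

0b

Key "sl5t846" = 73 6c 35 74 38 34 36 is 7 bytes > B = 6, so hash it first: H(key) = 2a, then zero-pad to 6 bytes: K' = 2a 00 00 00 00 00.
K' ⊕ ipad = 1c 36 36 36 36 36.  K' ⊕ opad = 76 5c 5c 5c 5c 5c.
Inner input = (K'⊕ipad) ∥ m = 1c 36 36 36 36 36 ∥ 55 b0 49 74 dd.
Inner hash: sum = 28+54+54+54+54+54+85+176+73+116+221 = 969; mod 256 = 201 → c9.
Outer input = (K'⊕opad) ∥ inner = 76 5c 5c 5c 5c 5c ∥ c9.
Outer hash (tag): sum = 118+92+92+92+92+92+201 = 779; mod 256 = 11 → 0b.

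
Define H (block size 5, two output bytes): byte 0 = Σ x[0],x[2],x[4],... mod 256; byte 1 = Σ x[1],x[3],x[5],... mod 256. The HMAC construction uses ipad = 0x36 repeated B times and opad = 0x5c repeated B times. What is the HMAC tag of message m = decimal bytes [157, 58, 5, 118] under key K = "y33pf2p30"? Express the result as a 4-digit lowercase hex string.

bc50

Key "y33pf2p30" = 79 33 33 70 66 32 70 33 30 is 9 bytes > B = 5, so hash it first: H(key) = b2 08, then zero-pad to 5 bytes: K' = b2 08 00 00 00.
K' ⊕ ipad = 84 3e 36 36 36.  K' ⊕ opad = ee 54 5c 5c 5c.
Inner input = (K'⊕ipad) ∥ m = 84 3e 36 36 36 ∥ 9d 3a 05 76.
Inner hash: even-index sum = 416 mod 256 = 160; odd-index sum = 278 mod 256 = 22 → a0 16.
Outer input = (K'⊕opad) ∥ inner = ee 54 5c 5c 5c ∥ a0 16.
Outer hash (tag): even-index sum = 444 mod 256 = 188; odd-index sum = 336 mod 256 = 80 → bc 50.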